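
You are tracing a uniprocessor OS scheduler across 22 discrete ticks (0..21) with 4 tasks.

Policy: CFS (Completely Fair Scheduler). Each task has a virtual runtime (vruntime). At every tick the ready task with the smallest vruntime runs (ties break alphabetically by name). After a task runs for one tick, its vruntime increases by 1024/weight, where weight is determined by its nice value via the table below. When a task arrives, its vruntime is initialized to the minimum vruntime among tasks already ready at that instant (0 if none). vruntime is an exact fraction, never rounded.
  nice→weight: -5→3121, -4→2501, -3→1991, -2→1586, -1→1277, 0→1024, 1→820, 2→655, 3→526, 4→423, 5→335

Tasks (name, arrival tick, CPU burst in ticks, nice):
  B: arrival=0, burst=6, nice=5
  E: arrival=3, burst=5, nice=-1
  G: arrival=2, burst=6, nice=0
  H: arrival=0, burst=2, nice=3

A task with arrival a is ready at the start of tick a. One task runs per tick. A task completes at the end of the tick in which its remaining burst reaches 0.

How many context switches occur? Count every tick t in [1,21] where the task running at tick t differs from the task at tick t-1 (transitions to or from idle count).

t=0: vr[B=0 H=0] → run B
t=1: vr[B=1024/335 H=0] → run H
t=2: vr[B=1024/335 G=512/263 H=512/263] → run G
t=3: vr[B=1024/335 E=512/263 G=775/263 H=512/263] → run E
t=4: vr[B=1024/335 E=923136/335851 G=775/263 H=512/263] → run H
t=5: vr[B=1024/335 E=923136/335851 G=775/263] → run E
t=6: vr[B=1024/335 E=1192448/335851 G=775/263] → run G
t=7: vr[B=1024/335 E=1192448/335851 G=1038/263] → run B
t=8: vr[B=2048/335 E=1192448/335851 G=1038/263] → run E
t=9: vr[B=2048/335 E=1461760/335851 G=1038/263] → run G
t=10: vr[B=2048/335 E=1461760/335851 G=1301/263] → run E
t=11: vr[B=2048/335 E=1731072/335851 G=1301/263] → run G
t=12: vr[B=2048/335 E=1731072/335851 G=1564/263] → run E
t=13: vr[B=2048/335 G=1564/263] → run G
t=14: vr[B=2048/335 G=1827/263] → run B
t=15: vr[B=3072/335 G=1827/263] → run G
t=16: vr[B=3072/335] → run B
t=17: vr[B=4096/335] → run B
t=18: vr[B=1024/67] → run B
t=19: (idle)
t=20: (idle)
t=21: (idle)

context switches = 17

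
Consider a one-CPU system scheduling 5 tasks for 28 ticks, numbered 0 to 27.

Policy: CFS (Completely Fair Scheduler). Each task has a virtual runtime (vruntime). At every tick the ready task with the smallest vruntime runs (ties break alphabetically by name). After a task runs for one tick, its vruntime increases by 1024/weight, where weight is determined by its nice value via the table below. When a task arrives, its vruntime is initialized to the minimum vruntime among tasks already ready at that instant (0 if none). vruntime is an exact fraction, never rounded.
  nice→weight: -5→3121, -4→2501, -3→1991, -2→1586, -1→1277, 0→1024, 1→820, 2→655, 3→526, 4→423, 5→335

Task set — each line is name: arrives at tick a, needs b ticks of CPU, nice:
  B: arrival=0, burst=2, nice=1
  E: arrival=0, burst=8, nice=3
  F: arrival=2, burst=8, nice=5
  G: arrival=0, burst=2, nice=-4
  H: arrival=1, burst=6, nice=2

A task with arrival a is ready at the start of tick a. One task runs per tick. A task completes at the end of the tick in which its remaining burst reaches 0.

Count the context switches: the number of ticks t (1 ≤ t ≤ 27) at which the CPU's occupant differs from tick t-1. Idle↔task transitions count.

context switches = 23

t=0: vr[B=0 E=0 G=0] → run B
t=1: vr[B=256/205 E=0 G=0 H=0] → run E
t=2: vr[B=256/205 E=512/263 F=0 G=0 H=0] → run F
t=3: vr[B=256/205 E=512/263 F=1024/335 G=0 H=0] → run G
t=4: vr[B=256/205 E=512/263 F=1024/335 G=1024/2501 H=0] → run H
t=5: vr[B=256/205 E=512/263 F=1024/335 G=1024/2501 H=1024/655] → run G
t=6: vr[B=256/205 E=512/263 F=1024/335 H=1024/655] → run B
t=7: vr[E=512/263 F=1024/335 H=1024/655] → run H
t=8: vr[E=512/263 F=1024/335 H=2048/655] → run E
t=9: vr[E=1024/263 F=1024/335 H=2048/655] → run F
t=10: vr[E=1024/263 F=2048/335 H=2048/655] → run H
t=11: vr[E=1024/263 F=2048/335 H=3072/655] → run E
t=12: vr[E=1536/263 F=2048/335 H=3072/655] → run H
t=13: vr[E=1536/263 F=2048/335 H=4096/655] → run E
t=14: vr[E=2048/263 F=2048/335 H=4096/655] → run F
t=15: vr[E=2048/263 F=3072/335 H=4096/655] → run H
t=16: vr[E=2048/263 F=3072/335 H=1024/131] → run E
t=17: vr[E=2560/263 F=3072/335 H=1024/131] → run H
t=18: vr[E=2560/263 F=3072/335] → run F
t=19: vr[E=2560/263 F=4096/335] → run E
t=20: vr[E=3072/263 F=4096/335] → run E
t=21: vr[E=3584/263 F=4096/335] → run F
t=22: vr[E=3584/263 F=1024/67] → run E
t=23: vr[F=1024/67] → run F
t=24: vr[F=6144/335] → run F
t=25: vr[F=7168/335] → run F
t=26: (idle)
t=27: (idle)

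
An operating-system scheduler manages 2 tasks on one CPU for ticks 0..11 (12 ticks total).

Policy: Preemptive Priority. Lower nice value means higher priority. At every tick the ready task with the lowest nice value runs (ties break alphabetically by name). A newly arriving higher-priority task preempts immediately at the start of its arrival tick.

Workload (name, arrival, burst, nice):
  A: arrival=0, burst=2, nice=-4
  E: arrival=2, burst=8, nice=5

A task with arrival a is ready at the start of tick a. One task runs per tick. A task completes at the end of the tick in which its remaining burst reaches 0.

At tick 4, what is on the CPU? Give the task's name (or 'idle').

running at tick 4 = E

t=0: ready={A} → run A
t=1: ready={A} → run A
t=2: ready={E} → run E
t=3: ready={E} → run E
t=4: ready={E} → run E
t=5: ready={E} → run E
t=6: ready={E} → run E
t=7: ready={E} → run E
t=8: ready={E} → run E
t=9: ready={E} → run E
t=10: (idle)
t=11: (idle)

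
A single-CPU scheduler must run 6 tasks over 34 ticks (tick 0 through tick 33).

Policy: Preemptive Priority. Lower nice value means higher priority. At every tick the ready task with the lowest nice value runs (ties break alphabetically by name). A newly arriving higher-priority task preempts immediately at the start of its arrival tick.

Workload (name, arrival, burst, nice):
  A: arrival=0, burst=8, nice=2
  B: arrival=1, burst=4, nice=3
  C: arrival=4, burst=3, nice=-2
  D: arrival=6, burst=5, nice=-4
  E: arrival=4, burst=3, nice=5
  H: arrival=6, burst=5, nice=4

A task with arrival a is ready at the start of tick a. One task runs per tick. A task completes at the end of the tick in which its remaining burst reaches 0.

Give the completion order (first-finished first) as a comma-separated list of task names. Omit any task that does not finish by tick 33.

completion order = D, C, A, B, H, E

t=0: ready={A} → run A
t=1: ready={A,B} → run A
t=2: ready={A,B} → run A
t=3: ready={A,B} → run A
t=4: ready={A,B,C,E} → run C
t=5: ready={A,B,C,E} → run C
t=6: ready={A,B,C,D,E,H} → run D
t=7: ready={A,B,C,D,E,H} → run D
t=8: ready={A,B,C,D,E,H} → run D
t=9: ready={A,B,C,D,E,H} → run D
t=10: ready={A,B,C,D,E,H} → run D
t=11: ready={A,B,C,E,H} → run C
t=12: ready={A,B,E,H} → run A
t=13: ready={A,B,E,H} → run A
t=14: ready={A,B,E,H} → run A
t=15: ready={A,B,E,H} → run A
t=16: ready={B,E,H} → run B
t=17: ready={B,E,H} → run B
t=18: ready={B,E,H} → run B
t=19: ready={B,E,H} → run B
t=20: ready={E,H} → run H
t=21: ready={E,H} → run H
t=22: ready={E,H} → run H
t=23: ready={E,H} → run H
t=24: ready={E,H} → run H
t=25: ready={E} → run E
t=26: ready={E} → run E
t=27: ready={E} → run E
t=28: (idle)
t=29: (idle)
t=30: (idle)
t=31: (idle)
t=32: (idle)
t=33: (idle)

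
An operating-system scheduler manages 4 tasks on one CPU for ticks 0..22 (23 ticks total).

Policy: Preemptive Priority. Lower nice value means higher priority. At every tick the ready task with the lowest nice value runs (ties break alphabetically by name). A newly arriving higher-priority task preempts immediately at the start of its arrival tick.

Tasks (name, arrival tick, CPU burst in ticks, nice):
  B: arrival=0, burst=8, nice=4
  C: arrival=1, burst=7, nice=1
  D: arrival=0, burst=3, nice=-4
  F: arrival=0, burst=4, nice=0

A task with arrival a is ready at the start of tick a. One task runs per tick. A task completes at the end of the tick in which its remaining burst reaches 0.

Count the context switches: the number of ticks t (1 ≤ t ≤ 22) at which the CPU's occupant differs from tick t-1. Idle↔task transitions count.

t=0: ready={B,D,F} → run D
t=1: ready={B,C,D,F} → run D
t=2: ready={B,C,D,F} → run D
t=3: ready={B,C,F} → run F
t=4: ready={B,C,F} → run F
t=5: ready={B,C,F} → run F
t=6: ready={B,C,F} → run F
t=7: ready={B,C} → run C
t=8: ready={B,C} → run C
t=9: ready={B,C} → run C
t=10: ready={B,C} → run C
t=11: ready={B,C} → run C
t=12: ready={B,C} → run C
t=13: ready={B,C} → run C
t=14: ready={B} → run B
t=15: ready={B} → run B
t=16: ready={B} → run B
t=17: ready={B} → run B
t=18: ready={B} → run B
t=19: ready={B} → run B
t=20: ready={B} → run B
t=21: ready={B} → run B
t=22: (idle)

context switches = 4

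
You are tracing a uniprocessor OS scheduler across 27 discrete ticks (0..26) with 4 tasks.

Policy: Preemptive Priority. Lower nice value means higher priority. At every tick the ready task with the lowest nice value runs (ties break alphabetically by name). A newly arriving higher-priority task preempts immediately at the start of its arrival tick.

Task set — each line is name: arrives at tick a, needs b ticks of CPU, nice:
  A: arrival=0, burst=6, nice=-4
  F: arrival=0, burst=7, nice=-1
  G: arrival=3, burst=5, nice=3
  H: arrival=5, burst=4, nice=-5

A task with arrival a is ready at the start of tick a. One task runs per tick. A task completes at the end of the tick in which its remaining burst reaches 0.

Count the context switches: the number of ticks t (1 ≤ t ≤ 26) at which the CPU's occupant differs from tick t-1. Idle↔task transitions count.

context switches = 5

t=0: ready={A,F} → run A
t=1: ready={A,F} → run A
t=2: ready={A,F} → run A
t=3: ready={A,F,G} → run A
t=4: ready={A,F,G} → run A
t=5: ready={A,F,G,H} → run H
t=6: ready={A,F,G,H} → run H
t=7: ready={A,F,G,H} → run H
t=8: ready={A,F,G,H} → run H
t=9: ready={A,F,G} → run A
t=10: ready={F,G} → run F
t=11: ready={F,G} → run F
t=12: ready={F,G} → run F
t=13: ready={F,G} → run F
t=14: ready={F,G} → run F
t=15: ready={F,G} → run F
t=16: ready={F,G} → run F
t=17: ready={G} → run G
t=18: ready={G} → run G
t=19: ready={G} → run G
t=20: ready={G} → run G
t=21: ready={G} → run G
t=22: (idle)
t=23: (idle)
t=24: (idle)
t=25: (idle)
t=26: (idle)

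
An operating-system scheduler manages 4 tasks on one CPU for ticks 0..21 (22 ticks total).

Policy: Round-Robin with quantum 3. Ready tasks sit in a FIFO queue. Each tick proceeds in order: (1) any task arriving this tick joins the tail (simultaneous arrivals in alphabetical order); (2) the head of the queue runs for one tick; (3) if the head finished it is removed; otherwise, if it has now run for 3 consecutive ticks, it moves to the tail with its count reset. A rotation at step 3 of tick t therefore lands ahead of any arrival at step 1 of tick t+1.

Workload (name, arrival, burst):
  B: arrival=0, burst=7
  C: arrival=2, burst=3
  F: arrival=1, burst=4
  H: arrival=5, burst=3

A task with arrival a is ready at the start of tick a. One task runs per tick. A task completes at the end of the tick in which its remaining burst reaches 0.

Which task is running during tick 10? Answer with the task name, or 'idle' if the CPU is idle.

running at tick 10 = B

t=0: queue=[B] q_used=0 → run B
t=1: queue=[B,F] q_used=1 → run B
t=2: queue=[B,F,C] q_used=2 → run B
t=3: queue=[F,C,B] q_used=0 → run F
t=4: queue=[F,C,B] q_used=1 → run F
t=5: queue=[F,C,B,H] q_used=2 → run F
t=6: queue=[C,B,H,F] q_used=0 → run C
t=7: queue=[C,B,H,F] q_used=1 → run C
t=8: queue=[C,B,H,F] q_used=2 → run C
t=9: queue=[B,H,F] q_used=0 → run B
t=10: queue=[B,H,F] q_used=1 → run B
t=11: queue=[B,H,F] q_used=2 → run B
t=12: queue=[H,F,B] q_used=0 → run H
t=13: queue=[H,F,B] q_used=1 → run H
t=14: queue=[H,F,B] q_used=2 → run H
t=15: queue=[F,B] q_used=0 → run F
t=16: queue=[B] q_used=0 → run B
t=17: (idle)
t=18: (idle)
t=19: (idle)
t=20: (idle)
t=21: (idle)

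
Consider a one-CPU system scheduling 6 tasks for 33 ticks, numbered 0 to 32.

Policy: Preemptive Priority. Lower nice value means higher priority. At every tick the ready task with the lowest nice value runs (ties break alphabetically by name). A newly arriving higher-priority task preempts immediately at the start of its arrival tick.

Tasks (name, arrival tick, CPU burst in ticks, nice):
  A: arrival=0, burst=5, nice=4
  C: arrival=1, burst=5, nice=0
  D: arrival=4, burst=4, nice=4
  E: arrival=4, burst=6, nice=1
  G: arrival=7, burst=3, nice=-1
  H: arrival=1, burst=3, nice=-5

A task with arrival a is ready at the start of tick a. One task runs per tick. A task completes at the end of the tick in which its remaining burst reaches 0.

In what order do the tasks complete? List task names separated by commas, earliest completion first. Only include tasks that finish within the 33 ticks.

t=0: ready={A} → run A
t=1: ready={A,C,H} → run H
t=2: ready={A,C,H} → run H
t=3: ready={A,C,H} → run H
t=4: ready={A,C,D,E} → run C
t=5: ready={A,C,D,E} → run C
t=6: ready={A,C,D,E} → run C
t=7: ready={A,C,D,E,G} → run G
t=8: ready={A,C,D,E,G} → run G
t=9: ready={A,C,D,E,G} → run G
t=10: ready={A,C,D,E} → run C
t=11: ready={A,C,D,E} → run C
t=12: ready={A,D,E} → run E
t=13: ready={A,D,E} → run E
t=14: ready={A,D,E} → run E
t=15: ready={A,D,E} → run E
t=16: ready={A,D,E} → run E
t=17: ready={A,D,E} → run E
t=18: ready={A,D} → run A
t=19: ready={A,D} → run A
t=20: ready={A,D} → run A
t=21: ready={A,D} → run A
t=22: ready={D} → run D
t=23: ready={D} → run D
t=24: ready={D} → run D
t=25: ready={D} → run D
t=26: (idle)
t=27: (idle)
t=28: (idle)
t=29: (idle)
t=30: (idle)
t=31: (idle)
t=32: (idle)

completion order = H, G, C, E, A, D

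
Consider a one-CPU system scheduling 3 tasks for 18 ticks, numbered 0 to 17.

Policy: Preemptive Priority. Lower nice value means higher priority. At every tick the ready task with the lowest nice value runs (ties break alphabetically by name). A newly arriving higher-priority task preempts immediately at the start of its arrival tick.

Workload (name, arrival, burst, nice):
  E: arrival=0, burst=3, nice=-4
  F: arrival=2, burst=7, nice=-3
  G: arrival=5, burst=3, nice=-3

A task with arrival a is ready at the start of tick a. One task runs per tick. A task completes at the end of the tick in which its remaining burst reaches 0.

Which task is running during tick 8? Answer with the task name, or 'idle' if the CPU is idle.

t=0: ready={E} → run E
t=1: ready={E} → run E
t=2: ready={E,F} → run E
t=3: ready={F} → run F
t=4: ready={F} → run F
t=5: ready={F,G} → run F
t=6: ready={F,G} → run F
t=7: ready={F,G} → run F
t=8: ready={F,G} → run F
t=9: ready={F,G} → run F
t=10: ready={G} → run G
t=11: ready={G} → run G
t=12: ready={G} → run G
t=13: (idle)
t=14: (idle)
t=15: (idle)
t=16: (idle)
t=17: (idle)

running at tick 8 = F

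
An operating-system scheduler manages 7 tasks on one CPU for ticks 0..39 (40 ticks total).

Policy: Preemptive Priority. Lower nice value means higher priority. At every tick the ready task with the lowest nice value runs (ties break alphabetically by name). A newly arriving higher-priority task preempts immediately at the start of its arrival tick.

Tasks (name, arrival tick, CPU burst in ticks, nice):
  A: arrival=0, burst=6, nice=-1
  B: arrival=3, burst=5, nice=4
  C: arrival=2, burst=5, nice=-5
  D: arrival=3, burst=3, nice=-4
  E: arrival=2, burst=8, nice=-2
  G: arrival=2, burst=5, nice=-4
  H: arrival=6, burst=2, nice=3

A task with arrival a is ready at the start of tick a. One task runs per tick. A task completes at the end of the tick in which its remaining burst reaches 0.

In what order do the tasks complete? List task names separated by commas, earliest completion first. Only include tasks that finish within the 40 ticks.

completion order = C, D, G, E, A, H, B

t=0: ready={A} → run A
t=1: ready={A} → run A
t=2: ready={A,C,E,G} → run C
t=3: ready={A,B,C,D,E,G} → run C
t=4: ready={A,B,C,D,E,G} → run C
t=5: ready={A,B,C,D,E,G} → run C
t=6: ready={A,B,C,D,E,G,H} → run C
t=7: ready={A,B,D,E,G,H} → run D
t=8: ready={A,B,D,E,G,H} → run D
t=9: ready={A,B,D,E,G,H} → run D
t=10: ready={A,B,E,G,H} → run G
t=11: ready={A,B,E,G,H} → run G
t=12: ready={A,B,E,G,H} → run G
t=13: ready={A,B,E,G,H} → run G
t=14: ready={A,B,E,G,H} → run G
t=15: ready={A,B,E,H} → run E
t=16: ready={A,B,E,H} → run E
t=17: ready={A,B,E,H} → run E
t=18: ready={A,B,E,H} → run E
t=19: ready={A,B,E,H} → run E
t=20: ready={A,B,E,H} → run E
t=21: ready={A,B,E,H} → run E
t=22: ready={A,B,E,H} → run E
t=23: ready={A,B,H} → run A
t=24: ready={A,B,H} → run A
t=25: ready={A,B,H} → run A
t=26: ready={A,B,H} → run A
t=27: ready={B,H} → run H
t=28: ready={B,H} → run H
t=29: ready={B} → run B
t=30: ready={B} → run B
t=31: ready={B} → run B
t=32: ready={B} → run B
t=33: ready={B} → run B
t=34: (idle)
t=35: (idle)
t=36: (idle)
t=37: (idle)
t=38: (idle)
t=39: (idle)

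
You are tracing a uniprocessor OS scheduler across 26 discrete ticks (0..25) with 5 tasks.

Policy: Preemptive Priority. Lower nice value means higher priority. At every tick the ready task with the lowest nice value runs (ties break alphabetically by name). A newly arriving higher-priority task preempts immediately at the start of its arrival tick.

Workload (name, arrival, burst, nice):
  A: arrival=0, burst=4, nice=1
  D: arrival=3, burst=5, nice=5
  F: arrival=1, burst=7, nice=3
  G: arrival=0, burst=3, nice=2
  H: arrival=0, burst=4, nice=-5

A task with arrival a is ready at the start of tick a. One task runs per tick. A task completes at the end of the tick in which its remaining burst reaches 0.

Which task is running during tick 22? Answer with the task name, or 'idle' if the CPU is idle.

t=0: ready={A,G,H} → run H
t=1: ready={A,F,G,H} → run H
t=2: ready={A,F,G,H} → run H
t=3: ready={A,D,F,G,H} → run H
t=4: ready={A,D,F,G} → run A
t=5: ready={A,D,F,G} → run A
t=6: ready={A,D,F,G} → run A
t=7: ready={A,D,F,G} → run A
t=8: ready={D,F,G} → run G
t=9: ready={D,F,G} → run G
t=10: ready={D,F,G} → run G
t=11: ready={D,F} → run F
t=12: ready={D,F} → run F
t=13: ready={D,F} → run F
t=14: ready={D,F} → run F
t=15: ready={D,F} → run F
t=16: ready={D,F} → run F
t=17: ready={D,F} → run F
t=18: ready={D} → run D
t=19: ready={D} → run D
t=20: ready={D} → run D
t=21: ready={D} → run D
t=22: ready={D} → run D
t=23: (idle)
t=24: (idle)
t=25: (idle)

running at tick 22 = D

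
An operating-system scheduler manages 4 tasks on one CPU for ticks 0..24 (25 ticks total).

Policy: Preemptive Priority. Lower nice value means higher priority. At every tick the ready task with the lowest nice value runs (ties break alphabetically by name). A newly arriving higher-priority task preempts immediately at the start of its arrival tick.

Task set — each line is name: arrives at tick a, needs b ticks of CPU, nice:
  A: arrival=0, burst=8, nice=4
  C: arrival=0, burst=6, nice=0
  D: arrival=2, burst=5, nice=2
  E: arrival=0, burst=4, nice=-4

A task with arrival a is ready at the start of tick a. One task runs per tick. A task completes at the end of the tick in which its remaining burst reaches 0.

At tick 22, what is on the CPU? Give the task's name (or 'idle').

t=0: ready={A,C,E} → run E
t=1: ready={A,C,E} → run E
t=2: ready={A,C,D,E} → run E
t=3: ready={A,C,D,E} → run E
t=4: ready={A,C,D} → run C
t=5: ready={A,C,D} → run C
t=6: ready={A,C,D} → run C
t=7: ready={A,C,D} → run C
t=8: ready={A,C,D} → run C
t=9: ready={A,C,D} → run C
t=10: ready={A,D} → run D
t=11: ready={A,D} → run D
t=12: ready={A,D} → run D
t=13: ready={A,D} → run D
t=14: ready={A,D} → run D
t=15: ready={A} → run A
t=16: ready={A} → run A
t=17: ready={A} → run A
t=18: ready={A} → run A
t=19: ready={A} → run A
t=20: ready={A} → run A
t=21: ready={A} → run A
t=22: ready={A} → run A
t=23: (idle)
t=24: (idle)

running at tick 22 = A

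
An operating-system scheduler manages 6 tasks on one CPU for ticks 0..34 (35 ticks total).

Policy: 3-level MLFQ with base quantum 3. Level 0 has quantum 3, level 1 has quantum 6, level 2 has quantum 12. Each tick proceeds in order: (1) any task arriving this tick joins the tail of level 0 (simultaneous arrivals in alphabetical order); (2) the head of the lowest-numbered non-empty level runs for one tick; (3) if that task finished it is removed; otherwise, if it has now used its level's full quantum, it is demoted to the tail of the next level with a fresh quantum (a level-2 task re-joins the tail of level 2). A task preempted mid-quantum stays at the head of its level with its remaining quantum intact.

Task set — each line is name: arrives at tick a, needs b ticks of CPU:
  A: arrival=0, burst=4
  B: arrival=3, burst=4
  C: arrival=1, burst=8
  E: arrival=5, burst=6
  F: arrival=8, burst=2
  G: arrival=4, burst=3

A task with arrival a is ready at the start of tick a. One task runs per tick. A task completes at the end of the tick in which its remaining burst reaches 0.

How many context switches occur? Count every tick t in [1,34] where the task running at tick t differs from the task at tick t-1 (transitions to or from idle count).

context switches = 10

t=0: L0/L1/L2 = A/-/- → run A
t=1: L0/L1/L2 = AC/-/- → run A
t=2: L0/L1/L2 = AC/-/- → run A
t=3: L0/L1/L2 = CB/A/- → run C
t=4: L0/L1/L2 = CBG/A/- → run C
t=5: L0/L1/L2 = CBGE/A/- → run C
t=6: L0/L1/L2 = BGE/AC/- → run B
t=7: L0/L1/L2 = BGE/AC/- → run B
t=8: L0/L1/L2 = BGEF/AC/- → run B
t=9: L0/L1/L2 = GEF/ACB/- → run G
t=10: L0/L1/L2 = GEF/ACB/- → run G
t=11: L0/L1/L2 = GEF/ACB/- → run G
t=12: L0/L1/L2 = EF/ACB/- → run E
t=13: L0/L1/L2 = EF/ACB/- → run E
t=14: L0/L1/L2 = EF/ACB/- → run E
t=15: L0/L1/L2 = F/ACBE/- → run F
t=16: L0/L1/L2 = F/ACBE/- → run F
t=17: L0/L1/L2 = -/ACBE/- → run A
t=18: L0/L1/L2 = -/CBE/- → run C
t=19: L0/L1/L2 = -/CBE/- → run C
t=20: L0/L1/L2 = -/CBE/- → run C
t=21: L0/L1/L2 = -/CBE/- → run C
t=22: L0/L1/L2 = -/CBE/- → run C
t=23: L0/L1/L2 = -/BE/- → run B
t=24: L0/L1/L2 = -/E/- → run E
t=25: L0/L1/L2 = -/E/- → run E
t=26: L0/L1/L2 = -/E/- → run E
t=27: (idle)
t=28: (idle)
t=29: (idle)
t=30: (idle)
t=31: (idle)
t=32: (idle)
t=33: (idle)
t=34: (idle)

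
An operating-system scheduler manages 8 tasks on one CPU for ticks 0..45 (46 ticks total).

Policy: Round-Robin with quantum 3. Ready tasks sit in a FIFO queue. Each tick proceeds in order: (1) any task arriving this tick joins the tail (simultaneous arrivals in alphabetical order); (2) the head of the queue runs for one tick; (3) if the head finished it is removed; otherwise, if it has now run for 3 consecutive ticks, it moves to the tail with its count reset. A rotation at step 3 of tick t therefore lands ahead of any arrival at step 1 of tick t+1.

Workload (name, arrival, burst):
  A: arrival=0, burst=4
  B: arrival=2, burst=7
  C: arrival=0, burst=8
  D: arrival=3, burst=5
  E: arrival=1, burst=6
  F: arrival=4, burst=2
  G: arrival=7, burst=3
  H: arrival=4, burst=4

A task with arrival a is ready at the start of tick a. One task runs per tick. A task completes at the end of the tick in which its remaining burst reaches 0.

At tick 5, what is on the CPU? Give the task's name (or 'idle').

t=0: queue=[A,C] q_used=0 → run A
t=1: queue=[A,C,E] q_used=1 → run A
t=2: queue=[A,C,E,B] q_used=2 → run A
t=3: queue=[C,E,B,A,D] q_used=0 → run C
t=4: queue=[C,E,B,A,D,F,H] q_used=1 → run C
t=5: queue=[C,E,B,A,D,F,H] q_used=2 → run C
t=6: queue=[E,B,A,D,F,H,C] q_used=0 → run E
t=7: queue=[E,B,A,D,F,H,C,G] q_used=1 → run E
t=8: queue=[E,B,A,D,F,H,C,G] q_used=2 → run E
t=9: queue=[B,A,D,F,H,C,G,E] q_used=0 → run B
t=10: queue=[B,A,D,F,H,C,G,E] q_used=1 → run B
t=11: queue=[B,A,D,F,H,C,G,E] q_used=2 → run B
t=12: queue=[A,D,F,H,C,G,E,B] q_used=0 → run A
t=13: queue=[D,F,H,C,G,E,B] q_used=0 → run D
t=14: queue=[D,F,H,C,G,E,B] q_used=1 → run D
t=15: queue=[D,F,H,C,G,E,B] q_used=2 → run D
t=16: queue=[F,H,C,G,E,B,D] q_used=0 → run F
t=17: queue=[F,H,C,G,E,B,D] q_used=1 → run F
t=18: queue=[H,C,G,E,B,D] q_used=0 → run H
t=19: queue=[H,C,G,E,B,D] q_used=1 → run H
t=20: queue=[H,C,G,E,B,D] q_used=2 → run H
t=21: queue=[C,G,E,B,D,H] q_used=0 → run C
t=22: queue=[C,G,E,B,D,H] q_used=1 → run C
t=23: queue=[C,G,E,B,D,H] q_used=2 → run C
t=24: queue=[G,E,B,D,H,C] q_used=0 → run G
t=25: queue=[G,E,B,D,H,C] q_used=1 → run G
t=26: queue=[G,E,B,D,H,C] q_used=2 → run G
t=27: queue=[E,B,D,H,C] q_used=0 → run E
t=28: queue=[E,B,D,H,C] q_used=1 → run E
t=29: queue=[E,B,D,H,C] q_used=2 → run E
t=30: queue=[B,D,H,C] q_used=0 → run B
t=31: queue=[B,D,H,C] q_used=1 → run B
t=32: queue=[B,D,H,C] q_used=2 → run B
t=33: queue=[D,H,C,B] q_used=0 → run D
t=34: queue=[D,H,C,B] q_used=1 → run D
t=35: queue=[H,C,B] q_used=0 → run H
t=36: queue=[C,B] q_used=0 → run C
t=37: queue=[C,B] q_used=1 → run C
t=38: queue=[B] q_used=0 → run B
t=39: (idle)
t=40: (idle)
t=41: (idle)
t=42: (idle)
t=43: (idle)
t=44: (idle)
t=45: (idle)

running at tick 5 = C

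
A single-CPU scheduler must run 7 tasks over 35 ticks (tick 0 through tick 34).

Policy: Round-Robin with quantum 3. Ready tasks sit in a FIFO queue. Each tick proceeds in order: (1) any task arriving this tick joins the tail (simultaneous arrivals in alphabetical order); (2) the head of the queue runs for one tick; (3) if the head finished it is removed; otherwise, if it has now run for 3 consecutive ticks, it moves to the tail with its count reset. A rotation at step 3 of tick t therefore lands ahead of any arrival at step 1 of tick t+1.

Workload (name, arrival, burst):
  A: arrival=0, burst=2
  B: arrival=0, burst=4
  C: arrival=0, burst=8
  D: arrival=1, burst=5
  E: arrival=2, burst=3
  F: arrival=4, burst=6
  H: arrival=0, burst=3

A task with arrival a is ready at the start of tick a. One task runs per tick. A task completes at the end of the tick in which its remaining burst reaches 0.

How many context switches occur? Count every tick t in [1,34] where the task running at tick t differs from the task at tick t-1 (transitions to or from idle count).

context switches = 12

t=0: queue=[A,B,C,H] q_used=0 → run A
t=1: queue=[A,B,C,H,D] q_used=1 → run A
t=2: queue=[B,C,H,D,E] q_used=0 → run B
t=3: queue=[B,C,H,D,E] q_used=1 → run B
t=4: queue=[B,C,H,D,E,F] q_used=2 → run B
t=5: queue=[C,H,D,E,F,B] q_used=0 → run C
t=6: queue=[C,H,D,E,F,B] q_used=1 → run C
t=7: queue=[C,H,D,E,F,B] q_used=2 → run C
t=8: queue=[H,D,E,F,B,C] q_used=0 → run H
t=9: queue=[H,D,E,F,B,C] q_used=1 → run H
t=10: queue=[H,D,E,F,B,C] q_used=2 → run H
t=11: queue=[D,E,F,B,C] q_used=0 → run D
t=12: queue=[D,E,F,B,C] q_used=1 → run D
t=13: queue=[D,E,F,B,C] q_used=2 → run D
t=14: queue=[E,F,B,C,D] q_used=0 → run E
t=15: queue=[E,F,B,C,D] q_used=1 → run E
t=16: queue=[E,F,B,C,D] q_used=2 → run E
t=17: queue=[F,B,C,D] q_used=0 → run F
t=18: queue=[F,B,C,D] q_used=1 → run F
t=19: queue=[F,B,C,D] q_used=2 → run F
t=20: queue=[B,C,D,F] q_used=0 → run B
t=21: queue=[C,D,F] q_used=0 → run C
t=22: queue=[C,D,F] q_used=1 → run C
t=23: queue=[C,D,F] q_used=2 → run C
t=24: queue=[D,F,C] q_used=0 → run D
t=25: queue=[D,F,C] q_used=1 → run D
t=26: queue=[F,C] q_used=0 → run F
t=27: queue=[F,C] q_used=1 → run F
t=28: queue=[F,C] q_used=2 → run F
t=29: queue=[C] q_used=0 → run C
t=30: queue=[C] q_used=1 → run C
t=31: (idle)
t=32: (idle)
t=33: (idle)
t=34: (idle)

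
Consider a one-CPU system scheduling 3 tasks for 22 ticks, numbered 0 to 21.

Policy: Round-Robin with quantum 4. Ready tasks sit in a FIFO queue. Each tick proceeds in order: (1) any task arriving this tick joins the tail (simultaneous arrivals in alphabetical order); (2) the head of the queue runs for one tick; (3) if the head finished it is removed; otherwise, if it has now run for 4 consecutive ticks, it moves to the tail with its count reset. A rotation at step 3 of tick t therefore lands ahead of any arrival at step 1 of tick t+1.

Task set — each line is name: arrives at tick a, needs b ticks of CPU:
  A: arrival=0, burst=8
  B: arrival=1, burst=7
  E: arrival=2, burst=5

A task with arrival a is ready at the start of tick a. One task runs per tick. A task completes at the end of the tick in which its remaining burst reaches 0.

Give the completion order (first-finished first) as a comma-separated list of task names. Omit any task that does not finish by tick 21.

t=0: queue=[A] q_used=0 → run A
t=1: queue=[A,B] q_used=1 → run A
t=2: queue=[A,B,E] q_used=2 → run A
t=3: queue=[A,B,E] q_used=3 → run A
t=4: queue=[B,E,A] q_used=0 → run B
t=5: queue=[B,E,A] q_used=1 → run B
t=6: queue=[B,E,A] q_used=2 → run B
t=7: queue=[B,E,A] q_used=3 → run B
t=8: queue=[E,A,B] q_used=0 → run E
t=9: queue=[E,A,B] q_used=1 → run E
t=10: queue=[E,A,B] q_used=2 → run E
t=11: queue=[E,A,B] q_used=3 → run E
t=12: queue=[A,B,E] q_used=0 → run A
t=13: queue=[A,B,E] q_used=1 → run A
t=14: queue=[A,B,E] q_used=2 → run A
t=15: queue=[A,B,E] q_used=3 → run A
t=16: queue=[B,E] q_used=0 → run B
t=17: queue=[B,E] q_used=1 → run B
t=18: queue=[B,E] q_used=2 → run B
t=19: queue=[E] q_used=0 → run E
t=20: (idle)
t=21: (idle)

completion order = A, B, E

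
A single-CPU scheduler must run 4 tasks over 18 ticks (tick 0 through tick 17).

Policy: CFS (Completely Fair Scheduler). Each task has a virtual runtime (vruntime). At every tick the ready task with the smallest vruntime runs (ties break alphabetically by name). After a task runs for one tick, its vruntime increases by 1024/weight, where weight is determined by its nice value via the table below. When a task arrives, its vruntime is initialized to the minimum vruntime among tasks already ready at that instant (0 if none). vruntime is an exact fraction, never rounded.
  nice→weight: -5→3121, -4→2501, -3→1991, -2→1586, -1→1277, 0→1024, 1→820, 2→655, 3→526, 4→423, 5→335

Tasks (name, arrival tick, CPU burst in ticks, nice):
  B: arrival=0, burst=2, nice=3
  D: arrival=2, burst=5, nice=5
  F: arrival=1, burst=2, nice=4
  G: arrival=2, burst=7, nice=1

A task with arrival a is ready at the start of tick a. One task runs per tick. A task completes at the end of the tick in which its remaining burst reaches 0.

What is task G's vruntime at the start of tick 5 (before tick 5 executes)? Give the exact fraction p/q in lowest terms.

vruntime(G, start of tick 5) = 172288/53915

t=0: vr[B=0] → run B
t=1: vr[B=512/263 F=512/263] → run B
t=2: vr[D=512/263 F=512/263 G=512/263] → run D
t=3: vr[D=440832/88105 F=512/263 G=512/263] → run F
t=4: vr[D=440832/88105 F=485888/111249 G=512/263] → run G
t=5: vr[D=440832/88105 F=485888/111249 G=172288/53915] → run G
t=6: vr[D=440832/88105 F=485888/111249 G=239616/53915] → run F
t=7: vr[D=440832/88105 G=239616/53915] → run G
t=8: vr[D=440832/88105 G=306944/53915] → run D
t=9: vr[D=710144/88105 G=306944/53915] → run G
t=10: vr[D=710144/88105 G=374272/53915] → run G
t=11: vr[D=710144/88105 G=88320/10783] → run D
t=12: vr[D=979456/88105 G=88320/10783] → run G
t=13: vr[D=979456/88105 G=508928/53915] → run G
t=14: vr[D=979456/88105] → run D
t=15: vr[D=1248768/88105] → run D
t=16: (idle)
t=17: (idle)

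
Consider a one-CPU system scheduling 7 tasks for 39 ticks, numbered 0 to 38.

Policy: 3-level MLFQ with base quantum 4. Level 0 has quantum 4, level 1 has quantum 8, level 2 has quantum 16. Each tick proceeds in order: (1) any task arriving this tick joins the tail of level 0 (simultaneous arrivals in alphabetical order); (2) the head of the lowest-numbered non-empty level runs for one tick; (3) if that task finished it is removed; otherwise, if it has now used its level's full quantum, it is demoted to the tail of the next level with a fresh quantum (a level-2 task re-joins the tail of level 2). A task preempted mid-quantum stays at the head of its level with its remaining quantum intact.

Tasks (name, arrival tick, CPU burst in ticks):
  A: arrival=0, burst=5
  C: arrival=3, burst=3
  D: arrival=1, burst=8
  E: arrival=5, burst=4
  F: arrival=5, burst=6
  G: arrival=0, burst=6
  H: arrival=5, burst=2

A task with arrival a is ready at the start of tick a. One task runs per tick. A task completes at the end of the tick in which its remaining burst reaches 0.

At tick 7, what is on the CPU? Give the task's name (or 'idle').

running at tick 7 = G

t=0: L0/L1/L2 = AG/-/- → run A
t=1: L0/L1/L2 = AGD/-/- → run A
t=2: L0/L1/L2 = AGD/-/- → run A
t=3: L0/L1/L2 = AGDC/-/- → run A
t=4: L0/L1/L2 = GDC/A/- → run G
t=5: L0/L1/L2 = GDCEFH/A/- → run G
t=6: L0/L1/L2 = GDCEFH/A/- → run G
t=7: L0/L1/L2 = GDCEFH/A/- → run G
t=8: L0/L1/L2 = DCEFH/AG/- → run D
t=9: L0/L1/L2 = DCEFH/AG/- → run D
t=10: L0/L1/L2 = DCEFH/AG/- → run D
t=11: L0/L1/L2 = DCEFH/AG/- → run D
t=12: L0/L1/L2 = CEFH/AGD/- → run C
t=13: L0/L1/L2 = CEFH/AGD/- → run C
t=14: L0/L1/L2 = CEFH/AGD/- → run C
t=15: L0/L1/L2 = EFH/AGD/- → run E
t=16: L0/L1/L2 = EFH/AGD/- → run E
t=17: L0/L1/L2 = EFH/AGD/- → run E
t=18: L0/L1/L2 = EFH/AGD/- → run E
t=19: L0/L1/L2 = FH/AGD/- → run F
t=20: L0/L1/L2 = FH/AGD/- → run F
t=21: L0/L1/L2 = FH/AGD/- → run F
t=22: L0/L1/L2 = FH/AGD/- → run F
t=23: L0/L1/L2 = H/AGDF/- → run H
t=24: L0/L1/L2 = H/AGDF/- → run H
t=25: L0/L1/L2 = -/AGDF/- → run A
t=26: L0/L1/L2 = -/GDF/- → run G
t=27: L0/L1/L2 = -/GDF/- → run G
t=28: L0/L1/L2 = -/DF/- → run D
t=29: L0/L1/L2 = -/DF/- → run D
t=30: L0/L1/L2 = -/DF/- → run D
t=31: L0/L1/L2 = -/DF/- → run D
t=32: L0/L1/L2 = -/F/- → run F
t=33: L0/L1/L2 = -/F/- → run F
t=34: (idle)
t=35: (idle)
t=36: (idle)
t=37: (idle)
t=38: (idle)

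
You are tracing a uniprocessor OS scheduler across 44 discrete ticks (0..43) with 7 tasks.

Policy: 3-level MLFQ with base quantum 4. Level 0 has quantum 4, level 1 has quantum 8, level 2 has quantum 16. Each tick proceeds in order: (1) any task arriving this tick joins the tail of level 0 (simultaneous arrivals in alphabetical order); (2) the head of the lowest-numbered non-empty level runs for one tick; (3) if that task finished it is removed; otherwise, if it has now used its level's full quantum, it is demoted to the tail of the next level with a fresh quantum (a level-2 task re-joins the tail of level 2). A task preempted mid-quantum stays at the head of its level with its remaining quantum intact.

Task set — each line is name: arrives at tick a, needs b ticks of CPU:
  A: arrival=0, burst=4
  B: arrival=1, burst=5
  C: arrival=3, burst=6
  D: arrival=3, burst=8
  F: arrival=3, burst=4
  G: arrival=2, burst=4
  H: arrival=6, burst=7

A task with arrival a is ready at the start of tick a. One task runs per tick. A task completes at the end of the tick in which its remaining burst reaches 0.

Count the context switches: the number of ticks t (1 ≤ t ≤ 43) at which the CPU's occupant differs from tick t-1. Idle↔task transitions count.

t=0: L0/L1/L2 = A/-/- → run A
t=1: L0/L1/L2 = AB/-/- → run A
t=2: L0/L1/L2 = ABG/-/- → run A
t=3: L0/L1/L2 = ABGCDF/-/- → run A
t=4: L0/L1/L2 = BGCDF/-/- → run B
t=5: L0/L1/L2 = BGCDF/-/- → run B
t=6: L0/L1/L2 = BGCDFH/-/- → run B
t=7: L0/L1/L2 = BGCDFH/-/- → run B
t=8: L0/L1/L2 = GCDFH/B/- → run G
t=9: L0/L1/L2 = GCDFH/B/- → run G
t=10: L0/L1/L2 = GCDFH/B/- → run G
t=11: L0/L1/L2 = GCDFH/B/- → run G
t=12: L0/L1/L2 = CDFH/B/- → run C
t=13: L0/L1/L2 = CDFH/B/- → run C
t=14: L0/L1/L2 = CDFH/B/- → run C
t=15: L0/L1/L2 = CDFH/B/- → run C
t=16: L0/L1/L2 = DFH/BC/- → run D
t=17: L0/L1/L2 = DFH/BC/- → run D
t=18: L0/L1/L2 = DFH/BC/- → run D
t=19: L0/L1/L2 = DFH/BC/- → run D
t=20: L0/L1/L2 = FH/BCD/- → run F
t=21: L0/L1/L2 = FH/BCD/- → run F
t=22: L0/L1/L2 = FH/BCD/- → run F
t=23: L0/L1/L2 = FH/BCD/- → run F
t=24: L0/L1/L2 = H/BCD/- → run H
t=25: L0/L1/L2 = H/BCD/- → run H
t=26: L0/L1/L2 = H/BCD/- → run H
t=27: L0/L1/L2 = H/BCD/- → run H
t=28: L0/L1/L2 = -/BCDH/- → run B
t=29: L0/L1/L2 = -/CDH/- → run C
t=30: L0/L1/L2 = -/CDH/- → run C
t=31: L0/L1/L2 = -/DH/- → run D
t=32: L0/L1/L2 = -/DH/- → run D
t=33: L0/L1/L2 = -/DH/- → run D
t=34: L0/L1/L2 = -/DH/- → run D
t=35: L0/L1/L2 = -/H/- → run H
t=36: L0/L1/L2 = -/H/- → run H
t=37: L0/L1/L2 = -/H/- → run H
t=38: (idle)
t=39: (idle)
t=40: (idle)
t=41: (idle)
t=42: (idle)
t=43: (idle)

context switches = 11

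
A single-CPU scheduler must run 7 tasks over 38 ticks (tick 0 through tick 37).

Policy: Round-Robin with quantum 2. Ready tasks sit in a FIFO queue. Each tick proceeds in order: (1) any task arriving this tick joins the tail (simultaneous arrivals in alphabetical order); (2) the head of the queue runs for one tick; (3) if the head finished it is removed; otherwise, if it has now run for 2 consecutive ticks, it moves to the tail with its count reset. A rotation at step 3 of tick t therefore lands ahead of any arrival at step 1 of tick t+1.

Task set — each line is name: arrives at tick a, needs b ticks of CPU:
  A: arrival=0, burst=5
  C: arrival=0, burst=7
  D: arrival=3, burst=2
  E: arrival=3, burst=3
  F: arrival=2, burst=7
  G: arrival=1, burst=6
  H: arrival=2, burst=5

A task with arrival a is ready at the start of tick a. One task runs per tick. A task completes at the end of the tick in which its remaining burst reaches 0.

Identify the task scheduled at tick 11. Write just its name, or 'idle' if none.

running at tick 11 = H

t=0: queue=[A,C] q_used=0 → run A
t=1: queue=[A,C,G] q_used=1 → run A
t=2: queue=[C,G,A,F,H] q_used=0 → run C
t=3: queue=[C,G,A,F,H,D,E] q_used=1 → run C
t=4: queue=[G,A,F,H,D,E,C] q_used=0 → run G
t=5: queue=[G,A,F,H,D,E,C] q_used=1 → run G
t=6: queue=[A,F,H,D,E,C,G] q_used=0 → run A
t=7: queue=[A,F,H,D,E,C,G] q_used=1 → run A
t=8: queue=[F,H,D,E,C,G,A] q_used=0 → run F
t=9: queue=[F,H,D,E,C,G,A] q_used=1 → run F
t=10: queue=[H,D,E,C,G,A,F] q_used=0 → run H
t=11: queue=[H,D,E,C,G,A,F] q_used=1 → run H
t=12: queue=[D,E,C,G,A,F,H] q_used=0 → run D
t=13: queue=[D,E,C,G,A,F,H] q_used=1 → run D
t=14: queue=[E,C,G,A,F,H] q_used=0 → run E
t=15: queue=[E,C,G,A,F,H] q_used=1 → run E
t=16: queue=[C,G,A,F,H,E] q_used=0 → run C
t=17: queue=[C,G,A,F,H,E] q_used=1 → run C
t=18: queue=[G,A,F,H,E,C] q_used=0 → run G
t=19: queue=[G,A,F,H,E,C] q_used=1 → run G
t=20: queue=[A,F,H,E,C,G] q_used=0 → run A
t=21: queue=[F,H,E,C,G] q_used=0 → run F
t=22: queue=[F,H,E,C,G] q_used=1 → run F
t=23: queue=[H,E,C,G,F] q_used=0 → run H
t=24: queue=[H,E,C,G,F] q_used=1 → run H
t=25: queue=[E,C,G,F,H] q_used=0 → run E
t=26: queue=[C,G,F,H] q_used=0 → run C
t=27: queue=[C,G,F,H] q_used=1 → run C
t=28: queue=[G,F,H,C] q_used=0 → run G
t=29: queue=[G,F,H,C] q_used=1 → run G
t=30: queue=[F,H,C] q_used=0 → run F
t=31: queue=[F,H,C] q_used=1 → run F
t=32: queue=[H,C,F] q_used=0 → run H
t=33: queue=[C,F] q_used=0 → run C
t=34: queue=[F] q_used=0 → run F
t=35: (idle)
t=36: (idle)
t=37: (idle)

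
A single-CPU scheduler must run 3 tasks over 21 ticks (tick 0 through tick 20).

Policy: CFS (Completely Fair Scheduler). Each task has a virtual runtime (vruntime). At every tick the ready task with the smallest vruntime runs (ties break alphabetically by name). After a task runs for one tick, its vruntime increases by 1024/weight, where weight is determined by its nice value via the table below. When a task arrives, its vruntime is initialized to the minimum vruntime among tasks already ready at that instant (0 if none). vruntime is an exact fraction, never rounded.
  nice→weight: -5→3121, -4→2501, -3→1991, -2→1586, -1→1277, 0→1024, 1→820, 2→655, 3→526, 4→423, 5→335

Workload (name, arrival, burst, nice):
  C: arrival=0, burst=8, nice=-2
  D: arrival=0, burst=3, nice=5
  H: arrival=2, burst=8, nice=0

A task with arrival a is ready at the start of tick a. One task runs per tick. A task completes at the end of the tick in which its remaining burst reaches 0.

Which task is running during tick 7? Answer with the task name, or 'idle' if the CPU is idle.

t=0: vr[C=0 D=0] → run C
t=1: vr[C=512/793 D=0] → run D
t=2: vr[C=512/793 D=1024/335 H=512/793] → run C
t=3: vr[C=1024/793 D=1024/335 H=512/793] → run H
t=4: vr[C=1024/793 D=1024/335 H=1305/793] → run C
t=5: vr[C=1536/793 D=1024/335 H=1305/793] → run H
t=6: vr[C=1536/793 D=1024/335 H=2098/793] → run C
t=7: vr[C=2048/793 D=1024/335 H=2098/793] → run C
t=8: vr[C=2560/793 D=1024/335 H=2098/793] → run H
t=9: vr[C=2560/793 D=1024/335 H=2891/793] → run D
t=10: vr[C=2560/793 D=2048/335 H=2891/793] → run C
t=11: vr[C=3072/793 D=2048/335 H=2891/793] → run H
t=12: vr[C=3072/793 D=2048/335 H=3684/793] → run C
t=13: vr[C=3584/793 D=2048/335 H=3684/793] → run C
t=14: vr[D=2048/335 H=3684/793] → run H
t=15: vr[D=2048/335 H=4477/793] → run H
t=16: vr[D=2048/335 H=5270/793] → run D
t=17: vr[H=5270/793] → run H
t=18: vr[H=6063/793] → run H
t=19: (idle)
t=20: (idle)

running at tick 7 = C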